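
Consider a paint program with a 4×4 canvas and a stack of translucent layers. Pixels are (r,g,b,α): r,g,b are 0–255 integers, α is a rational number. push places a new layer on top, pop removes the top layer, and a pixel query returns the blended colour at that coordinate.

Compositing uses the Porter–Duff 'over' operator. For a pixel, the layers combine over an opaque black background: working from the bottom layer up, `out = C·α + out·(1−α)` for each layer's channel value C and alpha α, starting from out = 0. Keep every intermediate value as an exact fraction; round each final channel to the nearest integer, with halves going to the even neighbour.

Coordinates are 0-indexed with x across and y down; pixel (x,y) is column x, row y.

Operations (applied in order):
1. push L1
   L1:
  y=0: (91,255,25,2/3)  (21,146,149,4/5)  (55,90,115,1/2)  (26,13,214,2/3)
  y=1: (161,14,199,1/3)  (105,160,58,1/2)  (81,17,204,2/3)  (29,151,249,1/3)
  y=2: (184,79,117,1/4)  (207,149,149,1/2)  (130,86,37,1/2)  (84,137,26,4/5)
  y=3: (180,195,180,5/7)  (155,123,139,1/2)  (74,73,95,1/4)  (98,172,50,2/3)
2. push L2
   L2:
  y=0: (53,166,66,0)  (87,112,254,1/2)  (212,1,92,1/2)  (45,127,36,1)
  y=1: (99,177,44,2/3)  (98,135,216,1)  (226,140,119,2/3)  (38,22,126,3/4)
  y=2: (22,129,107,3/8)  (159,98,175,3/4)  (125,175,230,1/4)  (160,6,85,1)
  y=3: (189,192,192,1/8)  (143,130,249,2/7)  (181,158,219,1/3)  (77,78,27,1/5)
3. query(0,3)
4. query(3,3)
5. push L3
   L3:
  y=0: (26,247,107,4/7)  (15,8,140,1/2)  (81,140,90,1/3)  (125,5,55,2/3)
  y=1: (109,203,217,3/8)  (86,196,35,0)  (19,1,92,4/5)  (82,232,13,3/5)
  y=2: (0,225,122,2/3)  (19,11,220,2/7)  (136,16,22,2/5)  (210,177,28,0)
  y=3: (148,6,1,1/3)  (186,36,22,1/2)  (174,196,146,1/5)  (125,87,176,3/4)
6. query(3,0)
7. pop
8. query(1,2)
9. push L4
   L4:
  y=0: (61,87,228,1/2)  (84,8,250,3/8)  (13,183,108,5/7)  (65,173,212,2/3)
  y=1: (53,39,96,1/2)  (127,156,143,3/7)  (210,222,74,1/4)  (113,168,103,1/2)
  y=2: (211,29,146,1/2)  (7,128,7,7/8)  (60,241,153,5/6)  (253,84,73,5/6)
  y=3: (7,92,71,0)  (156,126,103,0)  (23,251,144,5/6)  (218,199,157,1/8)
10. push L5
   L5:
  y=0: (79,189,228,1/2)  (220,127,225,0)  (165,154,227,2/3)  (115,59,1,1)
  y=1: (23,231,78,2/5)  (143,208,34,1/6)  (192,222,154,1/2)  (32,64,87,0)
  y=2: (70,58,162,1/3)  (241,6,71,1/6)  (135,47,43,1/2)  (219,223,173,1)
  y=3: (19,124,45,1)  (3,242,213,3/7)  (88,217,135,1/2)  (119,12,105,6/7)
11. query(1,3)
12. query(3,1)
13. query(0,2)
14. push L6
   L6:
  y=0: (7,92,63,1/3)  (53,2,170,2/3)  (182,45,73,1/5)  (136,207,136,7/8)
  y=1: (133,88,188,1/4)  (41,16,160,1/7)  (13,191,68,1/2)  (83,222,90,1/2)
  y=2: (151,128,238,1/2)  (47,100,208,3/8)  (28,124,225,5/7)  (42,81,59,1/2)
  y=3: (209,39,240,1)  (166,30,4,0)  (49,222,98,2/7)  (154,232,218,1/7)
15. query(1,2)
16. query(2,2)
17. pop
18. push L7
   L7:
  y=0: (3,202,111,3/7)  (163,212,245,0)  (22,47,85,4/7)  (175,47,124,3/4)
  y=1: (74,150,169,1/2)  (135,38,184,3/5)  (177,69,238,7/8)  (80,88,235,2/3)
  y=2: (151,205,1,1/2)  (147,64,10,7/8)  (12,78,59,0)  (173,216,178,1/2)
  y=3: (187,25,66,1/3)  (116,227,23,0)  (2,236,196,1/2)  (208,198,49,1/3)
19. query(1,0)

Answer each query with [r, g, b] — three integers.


at x=0,y=3 over L1,L2:
L1 α=5/7: [900/7, 975/7, 900/7]
L2 α=1/8: [1089/8, 1167/8, 273/2]
→ [136, 146, 136]

at x=3,y=3 over L1,L2:
L1 α=2/3: [196/3, 344/3, 100/3]
L2 α=1/5: [203/3, 322/3, 481/15]
→ [68, 107, 32]

at x=3,y=0 over L1,L2,L3:
after L1 α=2/3: [52/3, 26/3, 428/3]
after L2 α=1: [45, 127, 36]
after L3 α=2/3: [295/3, 137/3, 146/3]
rounded: [98, 46, 49]

(1,2) stack=L1,L2; from [0,0,0]:
L1 α=1/2: [207/2, 149/2, 149/2]
L2 α=3/4: [1161/8, 737/8, 1199/8]
→ [145, 92, 150]

(1,3) stack=L1,L2,L4,L5; from [0,0,0]:
+L1 (α=1/2) → [155/2, 123/2, 139/2]
+L2 (α=2/7) → [1347/14, 1135/14, 1691/14]
+L4 (α=0) → [1347/14, 1135/14, 1691/14]
+L5 (α=3/7) → [2757/49, 7352/49, 7855/49]
rounded: [56, 150, 160]

query (3,1) [L1,L2,L4,L5] — begin 0,0,0
+L1 (α=1/3) → [29/3, 151/3, 83]
+L2 (α=3/4) → [371/12, 349/12, 461/4]
+L4 (α=1/2) → [1727/24, 2365/24, 873/8]
+L5 (α=0) → [1727/24, 2365/24, 873/8]
= [72, 99, 109]

(0,2) stack=L1,L2,L4,L5; from [0,0,0]:
+L1 (α=1/4) → [46, 79/4, 117/4]
+L2 (α=3/8) → [37, 1943/32, 1869/32]
+L4 (α=1/2) → [124, 2871/64, 6541/64]
+L5 (α=1/3) → [106, 4727/96, 11725/96]
→ [106, 49, 122]

at x=1,y=2 over L1,L2,L4,L5,L6:
after L1 α=1/2: [207/2, 149/2, 149/2]
after L2 α=3/4: [1161/8, 737/8, 1199/8]
after L4 α=7/8: [1553/64, 7905/64, 1591/64]
after L5 α=1/6: [23189/384, 13303/128, 12499/384]
after L6 α=3/8: [170089/3072, 104915/1024, 302111/3072]
→ [55, 102, 98]

at x=2,y=2 over L1,L2,L4,L5,L6:
L1 α=1/2: [65, 43, 37/2]
L2 α=1/4: [80, 76, 571/8]
L4 α=5/6: [190/3, 427/2, 6691/48]
L5 α=1/2: [595/6, 521/4, 8755/96]
L6 α=5/7: [145/3, 1761/14, 8965/48]
rounded: [48, 126, 187]

at x=1,y=0 over L1,L2,L4,L5,L7:
L1 α=4/5: [84/5, 584/5, 596/5]
L2 α=1/2: [519/10, 572/5, 933/5]
L4 α=3/8: [1023/16, 149/2, 1683/8]
L5 α=0: [1023/16, 149/2, 1683/8]
L7 α=0: [1023/16, 149/2, 1683/8]
→ [64, 74, 210]


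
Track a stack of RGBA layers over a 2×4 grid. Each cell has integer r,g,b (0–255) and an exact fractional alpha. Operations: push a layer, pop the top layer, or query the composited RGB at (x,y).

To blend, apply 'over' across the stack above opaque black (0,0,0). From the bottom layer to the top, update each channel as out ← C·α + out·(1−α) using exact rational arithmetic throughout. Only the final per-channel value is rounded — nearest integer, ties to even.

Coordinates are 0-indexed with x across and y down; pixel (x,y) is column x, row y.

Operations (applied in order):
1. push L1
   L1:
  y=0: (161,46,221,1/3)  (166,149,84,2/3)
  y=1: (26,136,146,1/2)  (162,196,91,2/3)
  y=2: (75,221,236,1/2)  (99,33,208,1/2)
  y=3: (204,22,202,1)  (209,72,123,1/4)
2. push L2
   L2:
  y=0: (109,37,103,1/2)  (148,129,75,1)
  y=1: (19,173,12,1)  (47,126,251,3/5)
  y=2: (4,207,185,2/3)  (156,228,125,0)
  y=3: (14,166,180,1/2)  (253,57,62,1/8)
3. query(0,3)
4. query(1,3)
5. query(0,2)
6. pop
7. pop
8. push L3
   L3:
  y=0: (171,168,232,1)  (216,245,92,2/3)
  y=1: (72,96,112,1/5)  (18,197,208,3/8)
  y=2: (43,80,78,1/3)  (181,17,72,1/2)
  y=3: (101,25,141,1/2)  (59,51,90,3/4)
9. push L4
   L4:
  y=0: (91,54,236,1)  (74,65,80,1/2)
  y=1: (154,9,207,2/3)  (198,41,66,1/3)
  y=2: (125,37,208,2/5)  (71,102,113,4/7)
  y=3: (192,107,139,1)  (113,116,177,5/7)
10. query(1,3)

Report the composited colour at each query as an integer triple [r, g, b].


at x=0,y=3 over L1,L2:
L1 α=1: [204, 22, 202]
L2 α=1/2: [109, 94, 191]
→ [109, 94, 191]

query (1,3) [L1,L2] — begin 0,0,0
L1 α=1/4: [209/4, 18, 123/4]
L2 α=1/8: [2475/32, 183/8, 1109/32]
→ [77, 23, 35]

(0,2) stack=L1,L2; from [0,0,0]:
+L1 (α=1/2) → [75/2, 221/2, 118]
+L2 (α=2/3) → [91/6, 1049/6, 488/3]
→ [15, 175, 163]

at x=1,y=3 over L3,L4:
L3 α=3/4: [177/4, 153/4, 135/2]
L4 α=5/7: [1307/14, 1313/14, 1020/7]
rounded: [93, 94, 146]


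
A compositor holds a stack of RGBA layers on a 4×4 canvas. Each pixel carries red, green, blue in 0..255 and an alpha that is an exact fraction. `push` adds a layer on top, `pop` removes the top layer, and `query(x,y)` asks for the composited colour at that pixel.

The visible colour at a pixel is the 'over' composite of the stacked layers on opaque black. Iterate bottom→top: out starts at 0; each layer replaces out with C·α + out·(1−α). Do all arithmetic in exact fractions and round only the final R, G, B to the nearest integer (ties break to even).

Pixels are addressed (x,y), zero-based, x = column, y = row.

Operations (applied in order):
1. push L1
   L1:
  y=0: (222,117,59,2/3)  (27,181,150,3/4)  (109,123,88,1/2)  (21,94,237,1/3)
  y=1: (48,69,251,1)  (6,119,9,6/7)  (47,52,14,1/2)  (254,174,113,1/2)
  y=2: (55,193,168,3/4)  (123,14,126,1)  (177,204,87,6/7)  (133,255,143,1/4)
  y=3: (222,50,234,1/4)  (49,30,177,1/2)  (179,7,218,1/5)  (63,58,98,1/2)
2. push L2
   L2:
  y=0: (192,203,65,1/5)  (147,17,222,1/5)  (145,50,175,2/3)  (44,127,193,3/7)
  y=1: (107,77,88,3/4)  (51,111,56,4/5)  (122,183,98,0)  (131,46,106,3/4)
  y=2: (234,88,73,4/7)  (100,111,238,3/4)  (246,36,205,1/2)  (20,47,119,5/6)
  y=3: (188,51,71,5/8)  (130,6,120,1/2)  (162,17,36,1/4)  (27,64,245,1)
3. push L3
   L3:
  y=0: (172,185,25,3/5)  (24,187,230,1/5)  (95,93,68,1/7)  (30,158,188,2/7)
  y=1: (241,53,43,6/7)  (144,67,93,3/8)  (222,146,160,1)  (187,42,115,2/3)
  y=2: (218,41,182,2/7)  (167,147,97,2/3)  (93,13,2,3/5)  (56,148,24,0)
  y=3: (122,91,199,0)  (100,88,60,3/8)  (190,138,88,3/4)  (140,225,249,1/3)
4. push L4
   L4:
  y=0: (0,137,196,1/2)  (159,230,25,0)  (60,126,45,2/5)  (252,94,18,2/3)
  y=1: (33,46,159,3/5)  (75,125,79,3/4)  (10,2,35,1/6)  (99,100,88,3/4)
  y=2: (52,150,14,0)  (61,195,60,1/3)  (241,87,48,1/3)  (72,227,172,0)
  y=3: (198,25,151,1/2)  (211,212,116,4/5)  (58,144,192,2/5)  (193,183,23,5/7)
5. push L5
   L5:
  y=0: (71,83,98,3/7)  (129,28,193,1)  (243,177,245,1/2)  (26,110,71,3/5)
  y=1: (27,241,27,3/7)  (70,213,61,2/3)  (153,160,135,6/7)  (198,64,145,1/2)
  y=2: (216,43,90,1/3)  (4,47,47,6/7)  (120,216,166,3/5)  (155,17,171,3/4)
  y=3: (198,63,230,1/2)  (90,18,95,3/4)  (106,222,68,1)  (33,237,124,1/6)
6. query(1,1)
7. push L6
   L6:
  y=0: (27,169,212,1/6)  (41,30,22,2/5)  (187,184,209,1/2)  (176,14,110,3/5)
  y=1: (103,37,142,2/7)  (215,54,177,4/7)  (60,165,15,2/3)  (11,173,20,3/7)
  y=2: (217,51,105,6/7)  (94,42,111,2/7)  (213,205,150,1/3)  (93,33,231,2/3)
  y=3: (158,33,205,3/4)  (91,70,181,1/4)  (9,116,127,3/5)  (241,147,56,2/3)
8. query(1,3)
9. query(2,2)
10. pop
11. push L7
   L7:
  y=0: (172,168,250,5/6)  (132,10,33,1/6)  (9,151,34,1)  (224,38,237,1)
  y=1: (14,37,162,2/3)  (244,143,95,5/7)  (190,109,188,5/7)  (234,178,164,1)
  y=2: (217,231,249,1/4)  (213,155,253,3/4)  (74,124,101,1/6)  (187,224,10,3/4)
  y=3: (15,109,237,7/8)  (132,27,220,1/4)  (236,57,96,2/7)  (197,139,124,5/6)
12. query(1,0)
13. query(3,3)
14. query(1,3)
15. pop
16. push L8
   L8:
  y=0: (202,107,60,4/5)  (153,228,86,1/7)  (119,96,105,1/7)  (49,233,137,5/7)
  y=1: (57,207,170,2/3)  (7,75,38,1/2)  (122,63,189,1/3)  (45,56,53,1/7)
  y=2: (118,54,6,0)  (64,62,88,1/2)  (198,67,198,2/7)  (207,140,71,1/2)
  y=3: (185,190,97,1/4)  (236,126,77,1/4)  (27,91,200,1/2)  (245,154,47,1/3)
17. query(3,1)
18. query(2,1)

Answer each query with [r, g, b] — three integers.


(1,1) stack=L1,L2,L3,L4,L5; from [0,0,0]:
L1 α=6/7: [36/7, 102, 54/7]
L2 α=4/5: [1464/35, 546/5, 1622/35]
L3 α=3/8: [561/7, 747/8, 3575/56]
L4 α=3/4: [534/7, 3747/32, 16847/224]
L5 α=2/3: [1514/21, 5793/32, 14725/224]
= [72, 181, 66]

at x=1,y=3 over L1,L2,L3,L4,L5,L6:
L1 α=1/2: [49/2, 15, 177/2]
L2 α=1/2: [309/4, 21/2, 417/4]
L3 α=3/8: [2745/32, 633/16, 2805/32]
L4 α=4/5: [29753/160, 14201/80, 17653/160]
L5 α=3/4: [72953/640, 18521/320, 63253/640]
L6 α=1/4: [277099/2560, 77963/1280, 305599/2560]
→ [108, 61, 119]

(2,2) stack=L1,L2,L3,L4,L5,L6; from [0,0,0]:
after L1 α=6/7: [1062/7, 1224/7, 522/7]
after L2 α=1/2: [1392/7, 738/7, 1957/14]
after L3 α=3/5: [4737/35, 1749/35, 1999/35]
after L4 α=1/3: [17909/105, 2181/35, 5678/105]
after L5 α=3/5: [73618/525, 27042/175, 63646/525]
after L6 α=1/3: [259061/1575, 89959/525, 206042/1575]
→ [164, 171, 131]

(1,0) stack=L1,L2,L3,L4,L5,L7; from [0,0,0]:
after L1 α=3/4: [81/4, 543/4, 225/2]
after L2 α=1/5: [228/5, 112, 672/5]
after L3 α=1/5: [1032/25, 127, 3838/25]
after L4 α=0: [1032/25, 127, 3838/25]
after L5 α=1: [129, 28, 193]
after L7 α=1/6: [259/2, 25, 499/3]
= [130, 25, 166]

at x=3,y=3 over L1,L2,L3,L4,L5,L7:
after L1 α=1/2: [63/2, 29, 49]
after L2 α=1: [27, 64, 245]
after L3 α=1/3: [194/3, 353/3, 739/3]
after L4 α=5/7: [469/3, 493/3, 1823/21]
after L5 α=1/6: [1222/9, 1588/9, 11719/126]
after L7 α=5/6: [10087/54, 7843/54, 89839/756]
→ [187, 145, 119]

(1,3) stack=L1,L2,L3,L4,L5,L7; from [0,0,0]:
after L1 α=1/2: [49/2, 15, 177/2]
after L2 α=1/2: [309/4, 21/2, 417/4]
after L3 α=3/8: [2745/32, 633/16, 2805/32]
after L4 α=4/5: [29753/160, 14201/80, 17653/160]
after L5 α=3/4: [72953/640, 18521/320, 63253/640]
after L7 α=1/4: [303339/2560, 64203/1280, 330559/2560]
→ [118, 50, 129]

query (3,1) [L1,L2,L3,L4,L5,L8] — begin 0,0,0
after L1 α=1/2: [127, 87, 113/2]
after L2 α=3/4: [130, 225/4, 749/8]
after L3 α=2/3: [168, 187/4, 863/8]
after L4 α=3/4: [465/4, 1387/16, 2975/32]
after L5 α=1/2: [1257/8, 2411/32, 7615/64]
after L8 α=1/7: [3951/28, 8129/112, 24541/224]
→ [141, 73, 110]

at x=2,y=1 over L1,L2,L3,L4,L5,L8:
after L1 α=1/2: [47/2, 26, 7]
after L2 α=0: [47/2, 26, 7]
after L3 α=1: [222, 146, 160]
after L4 α=1/6: [560/3, 122, 835/6]
after L5 α=6/7: [3314/21, 1082/7, 5695/42]
after L8 α=1/3: [9190/63, 2605/21, 9664/63]
rounded: [146, 124, 153]


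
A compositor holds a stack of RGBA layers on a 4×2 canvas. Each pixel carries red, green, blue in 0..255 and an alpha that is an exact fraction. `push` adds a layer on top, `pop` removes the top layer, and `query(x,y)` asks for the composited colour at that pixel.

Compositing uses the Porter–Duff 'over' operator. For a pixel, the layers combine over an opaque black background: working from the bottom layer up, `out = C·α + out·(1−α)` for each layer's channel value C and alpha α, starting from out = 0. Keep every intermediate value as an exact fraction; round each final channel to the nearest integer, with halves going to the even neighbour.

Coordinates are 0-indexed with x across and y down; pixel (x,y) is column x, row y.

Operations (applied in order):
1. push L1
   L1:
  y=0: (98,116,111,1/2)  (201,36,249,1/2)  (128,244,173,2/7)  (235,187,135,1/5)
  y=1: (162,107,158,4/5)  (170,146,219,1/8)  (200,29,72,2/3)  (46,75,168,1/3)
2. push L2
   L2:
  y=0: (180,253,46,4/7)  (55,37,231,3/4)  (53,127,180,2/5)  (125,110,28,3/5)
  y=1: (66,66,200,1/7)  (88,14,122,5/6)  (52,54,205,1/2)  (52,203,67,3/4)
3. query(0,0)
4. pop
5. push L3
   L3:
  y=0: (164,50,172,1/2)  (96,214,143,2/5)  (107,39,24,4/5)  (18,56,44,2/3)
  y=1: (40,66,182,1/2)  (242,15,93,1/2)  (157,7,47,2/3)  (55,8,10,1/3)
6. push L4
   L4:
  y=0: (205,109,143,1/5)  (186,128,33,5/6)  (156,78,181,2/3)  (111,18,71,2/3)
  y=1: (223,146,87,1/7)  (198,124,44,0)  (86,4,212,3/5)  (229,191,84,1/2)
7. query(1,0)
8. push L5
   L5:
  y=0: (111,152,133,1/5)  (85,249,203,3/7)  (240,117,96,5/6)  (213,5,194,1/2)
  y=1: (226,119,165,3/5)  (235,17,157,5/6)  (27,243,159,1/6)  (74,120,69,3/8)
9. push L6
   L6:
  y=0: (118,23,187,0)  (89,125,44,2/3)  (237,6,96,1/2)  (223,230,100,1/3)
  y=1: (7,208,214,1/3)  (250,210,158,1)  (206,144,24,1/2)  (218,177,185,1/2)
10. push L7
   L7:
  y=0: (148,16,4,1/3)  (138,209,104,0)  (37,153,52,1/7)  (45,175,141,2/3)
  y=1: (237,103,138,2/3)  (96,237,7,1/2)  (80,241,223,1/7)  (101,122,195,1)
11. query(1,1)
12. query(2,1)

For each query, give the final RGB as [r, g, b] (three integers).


(0,0) stack=L1,L2; from [0,0,0]:
after L1 α=1/2: [49, 58, 111/2]
after L2 α=4/7: [867/7, 1186/7, 701/14]
rounded: [124, 169, 50]

(1,0) stack=L1,L3,L4; from [0,0,0]:
L1 α=1/2: [201/2, 18, 249/2]
L3 α=2/5: [987/10, 482/5, 1319/10]
L4 α=5/6: [3429/20, 1841/15, 2969/60]
= [171, 123, 49]

query (1,1) [L1,L3,L4,L5,L6,L7] — begin 0,0,0
+L1 (α=1/8) → [85/4, 73/4, 219/8]
+L3 (α=1/2) → [1053/8, 133/8, 963/16]
+L4 (α=0) → [1053/8, 133/8, 963/16]
+L5 (α=5/6) → [10453/48, 271/16, 13523/96]
+L6 (α=1) → [250, 210, 158]
+L7 (α=1/2) → [173, 447/2, 165/2]
= [173, 224, 82]

at x=2,y=1 over L1,L3,L4,L5,L6,L7:
+L1 (α=2/3) → [400/3, 58/3, 48]
+L3 (α=2/3) → [1342/9, 100/9, 142/3]
+L4 (α=3/5) → [5006/45, 308/45, 2192/15]
+L5 (α=1/6) → [5249/54, 2495/54, 2669/18]
+L6 (α=1/2) → [16373/108, 10271/108, 3101/36]
+L7 (α=1/7) → [17813/126, 2087/18, 4439/42]
rounded: [141, 116, 106]


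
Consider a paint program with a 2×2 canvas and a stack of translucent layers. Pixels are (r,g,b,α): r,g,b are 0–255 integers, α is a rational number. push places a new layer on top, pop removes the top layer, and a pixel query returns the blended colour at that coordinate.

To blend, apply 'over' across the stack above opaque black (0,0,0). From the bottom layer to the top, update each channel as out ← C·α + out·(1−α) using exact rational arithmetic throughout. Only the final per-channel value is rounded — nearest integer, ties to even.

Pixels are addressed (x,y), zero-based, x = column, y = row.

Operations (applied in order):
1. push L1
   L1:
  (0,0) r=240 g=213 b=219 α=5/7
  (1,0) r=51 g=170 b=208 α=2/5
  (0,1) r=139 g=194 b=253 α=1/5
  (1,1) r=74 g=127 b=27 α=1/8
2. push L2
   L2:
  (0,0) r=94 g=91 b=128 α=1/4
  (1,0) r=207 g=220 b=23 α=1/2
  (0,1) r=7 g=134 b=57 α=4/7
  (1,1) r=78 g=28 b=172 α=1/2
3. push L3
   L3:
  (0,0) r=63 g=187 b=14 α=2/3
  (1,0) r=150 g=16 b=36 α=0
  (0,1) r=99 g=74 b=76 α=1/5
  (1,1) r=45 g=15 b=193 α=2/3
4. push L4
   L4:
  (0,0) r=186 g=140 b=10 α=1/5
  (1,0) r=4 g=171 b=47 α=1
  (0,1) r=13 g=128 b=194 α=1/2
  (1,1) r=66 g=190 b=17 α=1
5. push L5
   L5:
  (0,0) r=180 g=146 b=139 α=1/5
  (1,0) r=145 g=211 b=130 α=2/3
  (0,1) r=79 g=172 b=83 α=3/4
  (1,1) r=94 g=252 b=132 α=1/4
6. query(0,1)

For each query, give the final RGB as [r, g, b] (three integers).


query (0,1) [L1,L2,L3,L4,L5] — begin 0,0,0
after L1 α=1/5: [139/5, 194/5, 253/5]
after L2 α=4/7: [557/35, 466/5, 1899/35]
after L3 α=1/5: [5693/175, 2234/25, 10256/175]
after L4 α=1/2: [3984/175, 2717/25, 22103/175]
after L5 α=3/4: [45459/700, 15617/100, 32839/350]
→ [65, 156, 94]


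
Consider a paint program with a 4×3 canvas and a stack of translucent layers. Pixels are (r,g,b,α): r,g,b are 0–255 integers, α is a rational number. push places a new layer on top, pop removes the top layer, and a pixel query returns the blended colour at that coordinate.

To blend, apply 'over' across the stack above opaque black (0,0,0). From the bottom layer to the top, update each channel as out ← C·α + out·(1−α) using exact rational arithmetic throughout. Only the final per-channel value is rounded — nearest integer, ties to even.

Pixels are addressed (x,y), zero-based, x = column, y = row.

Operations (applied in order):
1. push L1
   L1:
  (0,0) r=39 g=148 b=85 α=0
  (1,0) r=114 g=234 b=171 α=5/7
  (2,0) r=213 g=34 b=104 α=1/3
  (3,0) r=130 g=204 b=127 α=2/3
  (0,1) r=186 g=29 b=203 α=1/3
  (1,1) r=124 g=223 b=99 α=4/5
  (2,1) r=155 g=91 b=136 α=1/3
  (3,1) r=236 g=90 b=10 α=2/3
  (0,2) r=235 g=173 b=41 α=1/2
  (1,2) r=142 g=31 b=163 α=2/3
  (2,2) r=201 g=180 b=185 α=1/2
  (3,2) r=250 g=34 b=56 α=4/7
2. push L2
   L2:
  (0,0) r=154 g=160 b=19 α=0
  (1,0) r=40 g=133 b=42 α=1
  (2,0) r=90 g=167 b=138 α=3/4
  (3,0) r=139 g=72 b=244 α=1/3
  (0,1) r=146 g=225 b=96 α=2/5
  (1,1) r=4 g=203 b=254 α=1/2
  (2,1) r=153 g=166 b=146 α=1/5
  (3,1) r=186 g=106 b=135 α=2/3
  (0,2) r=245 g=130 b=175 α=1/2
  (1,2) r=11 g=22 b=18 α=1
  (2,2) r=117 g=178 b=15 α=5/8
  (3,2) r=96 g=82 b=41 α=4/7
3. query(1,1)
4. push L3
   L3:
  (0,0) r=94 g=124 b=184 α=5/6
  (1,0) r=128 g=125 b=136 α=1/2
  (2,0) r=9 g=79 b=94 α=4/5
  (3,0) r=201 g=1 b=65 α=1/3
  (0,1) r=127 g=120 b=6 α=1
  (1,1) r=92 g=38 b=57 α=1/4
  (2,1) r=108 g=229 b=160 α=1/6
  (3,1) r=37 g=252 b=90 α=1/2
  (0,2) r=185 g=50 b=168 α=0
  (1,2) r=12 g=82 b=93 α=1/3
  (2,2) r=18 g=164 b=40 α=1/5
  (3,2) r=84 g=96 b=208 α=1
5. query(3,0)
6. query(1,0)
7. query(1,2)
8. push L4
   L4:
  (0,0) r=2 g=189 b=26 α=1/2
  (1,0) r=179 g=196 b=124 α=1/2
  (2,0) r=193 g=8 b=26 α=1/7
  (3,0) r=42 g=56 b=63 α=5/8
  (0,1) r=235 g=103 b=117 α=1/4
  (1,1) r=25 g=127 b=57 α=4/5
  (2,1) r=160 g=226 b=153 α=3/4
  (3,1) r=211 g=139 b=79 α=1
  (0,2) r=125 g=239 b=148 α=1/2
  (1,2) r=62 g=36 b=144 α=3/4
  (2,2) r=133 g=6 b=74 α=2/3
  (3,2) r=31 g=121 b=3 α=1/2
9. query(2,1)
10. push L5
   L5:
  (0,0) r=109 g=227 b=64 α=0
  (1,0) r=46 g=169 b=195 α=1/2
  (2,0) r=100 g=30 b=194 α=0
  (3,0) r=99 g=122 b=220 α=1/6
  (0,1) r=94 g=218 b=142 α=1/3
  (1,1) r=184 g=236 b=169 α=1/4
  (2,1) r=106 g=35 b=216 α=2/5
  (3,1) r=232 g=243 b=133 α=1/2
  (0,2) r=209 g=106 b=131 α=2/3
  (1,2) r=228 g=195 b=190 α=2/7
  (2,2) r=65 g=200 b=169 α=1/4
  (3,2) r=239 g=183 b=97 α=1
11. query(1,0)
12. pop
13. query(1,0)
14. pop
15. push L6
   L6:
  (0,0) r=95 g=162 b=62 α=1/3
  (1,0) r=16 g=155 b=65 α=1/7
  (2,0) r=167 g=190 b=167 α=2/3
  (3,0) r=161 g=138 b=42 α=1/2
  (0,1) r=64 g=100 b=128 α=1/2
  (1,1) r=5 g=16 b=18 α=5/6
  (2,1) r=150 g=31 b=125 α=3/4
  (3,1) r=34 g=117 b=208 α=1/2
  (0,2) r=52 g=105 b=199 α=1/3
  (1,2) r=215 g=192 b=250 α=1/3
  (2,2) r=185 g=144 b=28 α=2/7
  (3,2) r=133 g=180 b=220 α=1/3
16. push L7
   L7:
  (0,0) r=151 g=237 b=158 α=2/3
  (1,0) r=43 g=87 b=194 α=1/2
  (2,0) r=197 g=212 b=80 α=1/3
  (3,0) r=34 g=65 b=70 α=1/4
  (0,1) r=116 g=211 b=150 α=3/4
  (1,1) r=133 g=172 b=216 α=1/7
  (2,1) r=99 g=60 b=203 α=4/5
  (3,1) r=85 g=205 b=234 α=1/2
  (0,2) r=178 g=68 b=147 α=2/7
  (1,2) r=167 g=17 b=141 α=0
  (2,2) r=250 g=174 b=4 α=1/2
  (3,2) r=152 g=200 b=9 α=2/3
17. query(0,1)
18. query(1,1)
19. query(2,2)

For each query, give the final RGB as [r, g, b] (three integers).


query (1,1) [L1,L2] — begin 0,0,0
L1 α=4/5: [496/5, 892/5, 396/5]
L2 α=1/2: [258/5, 1907/10, 833/5]
rounded: [52, 191, 167]

at x=3,y=0 over L1,L2,L3:
L1 α=2/3: [260/3, 136, 254/3]
L2 α=1/3: [937/9, 344/3, 1240/9]
L3 α=1/3: [3683/27, 691/9, 3065/27]
→ [136, 77, 114]

(1,0) stack=L1,L2,L3; from [0,0,0]:
L1 α=5/7: [570/7, 1170/7, 855/7]
L2 α=1: [40, 133, 42]
L3 α=1/2: [84, 129, 89]
→ [84, 129, 89]

(1,2) stack=L1,L2,L3; from [0,0,0]:
after L1 α=2/3: [284/3, 62/3, 326/3]
after L2 α=1: [11, 22, 18]
after L3 α=1/3: [34/3, 42, 43]
= [11, 42, 43]

at x=2,y=1 over L1,L2,L3,L4:
+L1 (α=1/3) → [155/3, 91/3, 136/3]
+L2 (α=1/5) → [1079/15, 862/15, 982/15]
+L3 (α=1/6) → [1403/18, 1549/18, 731/9]
+L4 (α=3/4) → [10043/72, 13753/72, 2431/18]
rounded: [139, 191, 135]

(1,0) stack=L1,L2,L3,L4,L5; from [0,0,0]:
after L1 α=5/7: [570/7, 1170/7, 855/7]
after L2 α=1: [40, 133, 42]
after L3 α=1/2: [84, 129, 89]
after L4 α=1/2: [263/2, 325/2, 213/2]
after L5 α=1/2: [355/4, 663/4, 603/4]
rounded: [89, 166, 151]

query (1,0) [L1,L2,L3,L4] — begin 0,0,0
+L1 (α=5/7) → [570/7, 1170/7, 855/7]
+L2 (α=1) → [40, 133, 42]
+L3 (α=1/2) → [84, 129, 89]
+L4 (α=1/2) → [263/2, 325/2, 213/2]
rounded: [132, 162, 106]

query (0,1) [L1,L2,L3,L6,L7] — begin 0,0,0
after L1 α=1/3: [62, 29/3, 203/3]
after L2 α=2/5: [478/5, 479/5, 79]
after L3 α=1: [127, 120, 6]
after L6 α=1/2: [191/2, 110, 67]
after L7 α=3/4: [887/8, 743/4, 517/4]
→ [111, 186, 129]

at x=1,y=1 over L1,L2,L3,L6,L7:
L1 α=4/5: [496/5, 892/5, 396/5]
L2 α=1/2: [258/5, 1907/10, 833/5]
L3 α=1/4: [617/10, 6101/40, 696/5]
L6 α=5/6: [289/20, 9301/240, 191/5]
L7 α=1/7: [2197/70, 16181/280, 318/5]
= [31, 58, 64]

at x=2,y=2 over L1,L2,L3,L6,L7:
after L1 α=1/2: [201/2, 90, 185/2]
after L2 α=5/8: [1773/16, 145, 705/16]
after L3 α=1/5: [369/4, 744/5, 173/4]
after L6 α=2/7: [475/4, 1032/7, 1089/28]
after L7 α=1/2: [1475/8, 1125/7, 1201/56]
→ [184, 161, 21]


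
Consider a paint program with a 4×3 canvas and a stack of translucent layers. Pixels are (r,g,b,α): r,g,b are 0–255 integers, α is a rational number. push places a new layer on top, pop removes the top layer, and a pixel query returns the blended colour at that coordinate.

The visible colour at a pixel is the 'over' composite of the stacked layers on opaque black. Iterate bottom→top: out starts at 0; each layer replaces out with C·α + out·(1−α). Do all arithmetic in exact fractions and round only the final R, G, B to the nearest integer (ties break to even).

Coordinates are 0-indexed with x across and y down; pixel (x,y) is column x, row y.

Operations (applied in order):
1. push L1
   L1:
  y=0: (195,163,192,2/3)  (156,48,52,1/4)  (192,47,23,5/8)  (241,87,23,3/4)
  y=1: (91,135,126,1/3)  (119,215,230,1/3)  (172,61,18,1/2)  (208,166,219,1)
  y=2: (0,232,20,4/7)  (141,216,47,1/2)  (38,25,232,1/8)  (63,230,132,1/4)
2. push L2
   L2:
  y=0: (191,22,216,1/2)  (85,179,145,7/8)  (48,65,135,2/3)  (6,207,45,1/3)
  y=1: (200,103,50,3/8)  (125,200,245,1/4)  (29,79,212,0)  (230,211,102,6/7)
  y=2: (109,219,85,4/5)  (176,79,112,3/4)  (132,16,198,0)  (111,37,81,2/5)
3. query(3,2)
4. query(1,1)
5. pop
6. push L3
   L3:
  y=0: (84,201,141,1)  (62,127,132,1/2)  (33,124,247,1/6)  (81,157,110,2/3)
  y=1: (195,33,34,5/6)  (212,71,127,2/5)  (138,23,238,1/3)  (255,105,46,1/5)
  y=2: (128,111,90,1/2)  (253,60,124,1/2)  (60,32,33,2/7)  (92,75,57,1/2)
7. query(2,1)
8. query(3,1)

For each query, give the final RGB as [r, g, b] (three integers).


(3,2) stack=L1,L2; from [0,0,0]:
L1 α=1/4: [63/4, 115/2, 33]
L2 α=2/5: [1077/20, 493/10, 261/5]
rounded: [54, 49, 52]

at x=1,y=1 over L1,L2:
+L1 (α=1/3) → [119/3, 215/3, 230/3]
+L2 (α=1/4) → [61, 415/4, 475/4]
→ [61, 104, 119]

query (2,1) [L1,L3] — begin 0,0,0
+L1 (α=1/2) → [86, 61/2, 9]
+L3 (α=1/3) → [310/3, 28, 256/3]
rounded: [103, 28, 85]

query (3,1) [L1,L3] — begin 0,0,0
after L1 α=1: [208, 166, 219]
after L3 α=1/5: [1087/5, 769/5, 922/5]
→ [217, 154, 184]


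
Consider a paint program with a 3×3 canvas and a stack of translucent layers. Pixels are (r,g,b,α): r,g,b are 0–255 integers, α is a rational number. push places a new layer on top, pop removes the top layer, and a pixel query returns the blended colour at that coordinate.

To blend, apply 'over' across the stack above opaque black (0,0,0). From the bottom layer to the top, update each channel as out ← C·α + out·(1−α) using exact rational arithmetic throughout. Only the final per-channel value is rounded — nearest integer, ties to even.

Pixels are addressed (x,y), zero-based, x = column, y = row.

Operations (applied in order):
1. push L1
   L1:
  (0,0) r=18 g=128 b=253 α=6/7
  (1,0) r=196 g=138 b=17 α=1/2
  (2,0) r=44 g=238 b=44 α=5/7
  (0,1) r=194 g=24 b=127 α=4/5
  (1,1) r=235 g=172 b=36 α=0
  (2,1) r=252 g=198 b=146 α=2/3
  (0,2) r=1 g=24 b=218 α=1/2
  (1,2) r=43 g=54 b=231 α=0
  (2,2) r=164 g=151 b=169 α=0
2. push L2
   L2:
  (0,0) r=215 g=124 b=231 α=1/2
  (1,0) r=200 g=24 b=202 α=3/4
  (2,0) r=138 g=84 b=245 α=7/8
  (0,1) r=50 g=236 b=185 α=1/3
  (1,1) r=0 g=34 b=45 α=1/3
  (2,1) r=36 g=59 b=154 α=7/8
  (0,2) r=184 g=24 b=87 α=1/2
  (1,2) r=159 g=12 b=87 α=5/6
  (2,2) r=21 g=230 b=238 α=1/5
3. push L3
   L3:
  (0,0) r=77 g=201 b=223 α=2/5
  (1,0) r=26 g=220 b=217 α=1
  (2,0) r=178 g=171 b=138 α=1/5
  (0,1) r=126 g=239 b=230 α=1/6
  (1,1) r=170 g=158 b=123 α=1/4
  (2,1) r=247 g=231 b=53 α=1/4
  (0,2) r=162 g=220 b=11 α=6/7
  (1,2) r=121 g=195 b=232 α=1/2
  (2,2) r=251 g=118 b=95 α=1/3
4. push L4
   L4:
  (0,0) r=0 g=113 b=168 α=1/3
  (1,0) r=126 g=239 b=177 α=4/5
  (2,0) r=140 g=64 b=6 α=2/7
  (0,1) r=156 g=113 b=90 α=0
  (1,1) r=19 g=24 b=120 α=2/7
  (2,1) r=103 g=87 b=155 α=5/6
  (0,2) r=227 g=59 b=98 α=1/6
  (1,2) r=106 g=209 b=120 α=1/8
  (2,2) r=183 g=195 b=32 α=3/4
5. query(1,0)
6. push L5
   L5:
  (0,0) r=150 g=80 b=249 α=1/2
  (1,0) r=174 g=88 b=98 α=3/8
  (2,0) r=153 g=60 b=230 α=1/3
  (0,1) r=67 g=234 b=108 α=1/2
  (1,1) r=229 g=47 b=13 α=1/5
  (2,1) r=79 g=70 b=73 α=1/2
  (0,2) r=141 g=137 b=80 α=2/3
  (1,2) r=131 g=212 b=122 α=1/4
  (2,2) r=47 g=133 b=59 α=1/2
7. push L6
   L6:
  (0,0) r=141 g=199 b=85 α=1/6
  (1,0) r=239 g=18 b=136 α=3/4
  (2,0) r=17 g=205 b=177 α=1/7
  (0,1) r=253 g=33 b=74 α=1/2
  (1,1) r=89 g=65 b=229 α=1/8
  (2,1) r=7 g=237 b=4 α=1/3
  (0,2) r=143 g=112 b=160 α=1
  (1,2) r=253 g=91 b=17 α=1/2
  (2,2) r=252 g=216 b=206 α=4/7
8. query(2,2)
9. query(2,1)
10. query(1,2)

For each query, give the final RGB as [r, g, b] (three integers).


(1,0) stack=L1,L2,L3,L4; from [0,0,0]:
+L1 (α=1/2) → [98, 69, 17/2]
+L2 (α=3/4) → [349/2, 141/4, 1229/8]
+L3 (α=1) → [26, 220, 217]
+L4 (α=4/5) → [106, 1176/5, 185]
→ [106, 235, 185]

query (2,2) [L1,L2,L3,L4,L5,L6] — begin 0,0,0
after L1 α=0: [0, 0, 0]
after L2 α=1/5: [21/5, 46, 238/5]
after L3 α=1/3: [1297/15, 70, 317/5]
after L4 α=3/4: [2383/15, 655/4, 797/20]
after L5 α=1/2: [1544/15, 1187/8, 1977/40]
after L6 α=4/7: [6584/35, 10473/56, 38891/280]
→ [188, 187, 139]

(2,1) stack=L1,L2,L3,L4,L5,L6; from [0,0,0]:
+L1 (α=2/3) → [168, 132, 292/3]
+L2 (α=7/8) → [105/2, 545/8, 1763/12]
+L3 (α=1/4) → [809/8, 3483/32, 1975/16]
+L4 (α=5/6) → [1643/16, 5801/64, 14375/96]
+L5 (α=1/2) → [2907/32, 10281/128, 21383/192]
+L6 (α=1/3) → [3019/48, 8483/64, 21767/288]
→ [63, 133, 76]

at x=1,y=2 over L1,L2,L3,L4,L5,L6:
+L1 (α=0) → [0, 0, 0]
+L2 (α=5/6) → [265/2, 10, 145/2]
+L3 (α=1/2) → [507/4, 205/2, 609/4]
+L4 (α=1/8) → [3973/32, 1853/16, 4743/32]
+L5 (α=1/4) → [16111/128, 8951/64, 18133/128]
+L6 (α=1/2) → [48495/256, 14775/128, 20309/256]
→ [189, 115, 79]


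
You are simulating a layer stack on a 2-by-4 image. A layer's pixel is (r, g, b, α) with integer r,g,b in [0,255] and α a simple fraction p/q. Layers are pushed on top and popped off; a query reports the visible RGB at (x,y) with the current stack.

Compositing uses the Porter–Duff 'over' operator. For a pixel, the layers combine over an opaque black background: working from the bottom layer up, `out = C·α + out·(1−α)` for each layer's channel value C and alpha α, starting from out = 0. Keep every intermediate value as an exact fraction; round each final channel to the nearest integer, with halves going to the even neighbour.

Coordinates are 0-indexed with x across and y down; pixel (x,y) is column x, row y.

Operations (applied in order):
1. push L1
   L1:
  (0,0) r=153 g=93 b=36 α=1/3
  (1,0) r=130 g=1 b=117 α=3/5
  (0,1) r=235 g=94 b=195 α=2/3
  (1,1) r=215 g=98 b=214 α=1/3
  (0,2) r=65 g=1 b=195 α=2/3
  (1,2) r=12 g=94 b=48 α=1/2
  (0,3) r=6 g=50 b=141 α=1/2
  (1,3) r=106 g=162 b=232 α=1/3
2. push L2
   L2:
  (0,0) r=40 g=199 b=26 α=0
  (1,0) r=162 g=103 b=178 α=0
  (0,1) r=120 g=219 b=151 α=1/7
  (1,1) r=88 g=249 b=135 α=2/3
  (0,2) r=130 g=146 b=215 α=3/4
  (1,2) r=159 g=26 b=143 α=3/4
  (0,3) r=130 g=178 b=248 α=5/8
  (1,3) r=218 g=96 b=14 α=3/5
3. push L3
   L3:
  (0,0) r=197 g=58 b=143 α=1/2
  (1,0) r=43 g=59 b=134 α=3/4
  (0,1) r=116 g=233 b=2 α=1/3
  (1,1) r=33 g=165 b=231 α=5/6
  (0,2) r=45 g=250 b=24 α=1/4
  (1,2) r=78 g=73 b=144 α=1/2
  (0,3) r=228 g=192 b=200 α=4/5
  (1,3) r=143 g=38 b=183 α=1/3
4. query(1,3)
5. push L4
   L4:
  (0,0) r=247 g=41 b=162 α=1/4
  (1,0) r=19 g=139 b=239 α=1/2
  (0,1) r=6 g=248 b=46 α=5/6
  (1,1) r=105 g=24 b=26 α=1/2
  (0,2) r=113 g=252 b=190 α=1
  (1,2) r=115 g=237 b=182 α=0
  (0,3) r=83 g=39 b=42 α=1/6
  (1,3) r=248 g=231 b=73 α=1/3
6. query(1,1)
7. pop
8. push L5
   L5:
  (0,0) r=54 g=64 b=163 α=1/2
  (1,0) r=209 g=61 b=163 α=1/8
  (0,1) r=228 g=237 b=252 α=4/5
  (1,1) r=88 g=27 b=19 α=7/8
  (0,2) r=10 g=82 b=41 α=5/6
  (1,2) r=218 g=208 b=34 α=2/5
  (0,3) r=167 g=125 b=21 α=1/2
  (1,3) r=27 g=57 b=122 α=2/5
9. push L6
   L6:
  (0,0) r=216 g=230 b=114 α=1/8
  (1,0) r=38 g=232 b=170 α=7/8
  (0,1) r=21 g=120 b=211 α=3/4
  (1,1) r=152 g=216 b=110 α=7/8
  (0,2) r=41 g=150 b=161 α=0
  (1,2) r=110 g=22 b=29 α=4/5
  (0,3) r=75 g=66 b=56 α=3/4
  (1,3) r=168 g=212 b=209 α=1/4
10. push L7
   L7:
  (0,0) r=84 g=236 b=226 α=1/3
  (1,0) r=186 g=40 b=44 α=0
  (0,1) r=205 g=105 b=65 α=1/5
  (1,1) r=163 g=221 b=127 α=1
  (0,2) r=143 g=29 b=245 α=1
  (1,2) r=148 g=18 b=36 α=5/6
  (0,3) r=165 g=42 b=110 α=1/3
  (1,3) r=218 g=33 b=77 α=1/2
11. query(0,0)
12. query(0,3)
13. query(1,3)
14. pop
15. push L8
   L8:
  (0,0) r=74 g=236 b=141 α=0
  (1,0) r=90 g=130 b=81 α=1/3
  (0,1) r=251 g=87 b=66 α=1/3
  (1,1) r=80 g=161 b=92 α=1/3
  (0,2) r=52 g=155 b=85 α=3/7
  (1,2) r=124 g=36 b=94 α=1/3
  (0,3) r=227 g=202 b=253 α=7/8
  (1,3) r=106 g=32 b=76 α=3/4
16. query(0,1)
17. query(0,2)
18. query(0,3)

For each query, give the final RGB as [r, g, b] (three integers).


(1,3) stack=L1,L2,L3; from [0,0,0]:
after L1 α=1/3: [106/3, 54, 232/3]
after L2 α=3/5: [2174/15, 396/5, 118/3]
after L3 α=1/3: [6493/45, 982/15, 785/9]
rounded: [144, 65, 87]

query (1,1) [L1,L2,L3,L4] — begin 0,0,0
after L1 α=1/3: [215/3, 98/3, 214/3]
after L2 α=2/3: [743/9, 1592/9, 1024/9]
after L3 α=5/6: [1114/27, 9017/54, 11419/54]
after L4 α=1/2: [3949/54, 10313/108, 12823/108]
rounded: [73, 95, 119]

at x=0,y=0 over L1,L2,L3,L5,L6,L7:
L1 α=1/3: [51, 31, 12]
L2 α=0: [51, 31, 12]
L3 α=1/2: [124, 89/2, 155/2]
L5 α=1/2: [89, 217/4, 481/4]
L6 α=1/8: [839/8, 2439/32, 3823/32]
L7 α=1/3: [1175/12, 6215/48, 7439/48]
rounded: [98, 129, 155]

(0,3) stack=L1,L2,L3,L5,L6,L7; from [0,0,0]:
+L1 (α=1/2) → [3, 25, 141/2]
+L2 (α=5/8) → [659/8, 965/8, 2903/16]
+L3 (α=4/5) → [1591/8, 7109/40, 15703/80]
+L5 (α=1/2) → [2927/16, 12109/80, 17383/160]
+L6 (α=3/4) → [6527/64, 27949/320, 44263/640]
+L7 (α=1/3) → [11807/96, 34669/480, 79463/960]
→ [123, 72, 83]

(1,3) stack=L1,L2,L3,L5,L6,L7; from [0,0,0]:
after L1 α=1/3: [106/3, 54, 232/3]
after L2 α=3/5: [2174/15, 396/5, 118/3]
after L3 α=1/3: [6493/45, 982/15, 785/9]
after L5 α=2/5: [7303/75, 1552/25, 1517/15]
after L6 α=1/4: [11503/100, 2489/25, 1281/10]
after L7 α=1/2: [33303/200, 1657/25, 2051/20]
rounded: [167, 66, 103]

(0,1) stack=L1,L2,L3,L5,L6,L8; from [0,0,0]:
+L1 (α=2/3) → [470/3, 188/3, 130]
+L2 (α=1/7) → [1060/7, 85, 133]
+L3 (α=1/3) → [2932/21, 403/3, 268/3]
+L5 (α=4/5) → [22084/105, 3247/15, 3292/15]
+L6 (α=3/4) → [28699/420, 8647/60, 12787/60]
+L8 (α=1/3) → [81409/630, 11257/90, 14767/90]
rounded: [129, 125, 164]

at x=0,y=2 over L1,L2,L3,L5,L6,L8:
L1 α=2/3: [130/3, 2/3, 130]
L2 α=3/4: [325/3, 329/3, 775/4]
L3 α=1/4: [185/2, 579/4, 2421/16]
L5 α=5/6: [95/4, 2219/24, 5701/96]
L6 α=0: [95/4, 2219/24, 5701/96]
L8 α=3/7: [251/7, 5009/42, 11821/168]
→ [36, 119, 70]

at x=0,y=3 over L1,L2,L3,L5,L6,L8:
after L1 α=1/2: [3, 25, 141/2]
after L2 α=5/8: [659/8, 965/8, 2903/16]
after L3 α=4/5: [1591/8, 7109/40, 15703/80]
after L5 α=1/2: [2927/16, 12109/80, 17383/160]
after L6 α=3/4: [6527/64, 27949/320, 44263/640]
after L8 α=7/8: [108223/512, 480429/2560, 1177703/5120]
rounded: [211, 188, 230]


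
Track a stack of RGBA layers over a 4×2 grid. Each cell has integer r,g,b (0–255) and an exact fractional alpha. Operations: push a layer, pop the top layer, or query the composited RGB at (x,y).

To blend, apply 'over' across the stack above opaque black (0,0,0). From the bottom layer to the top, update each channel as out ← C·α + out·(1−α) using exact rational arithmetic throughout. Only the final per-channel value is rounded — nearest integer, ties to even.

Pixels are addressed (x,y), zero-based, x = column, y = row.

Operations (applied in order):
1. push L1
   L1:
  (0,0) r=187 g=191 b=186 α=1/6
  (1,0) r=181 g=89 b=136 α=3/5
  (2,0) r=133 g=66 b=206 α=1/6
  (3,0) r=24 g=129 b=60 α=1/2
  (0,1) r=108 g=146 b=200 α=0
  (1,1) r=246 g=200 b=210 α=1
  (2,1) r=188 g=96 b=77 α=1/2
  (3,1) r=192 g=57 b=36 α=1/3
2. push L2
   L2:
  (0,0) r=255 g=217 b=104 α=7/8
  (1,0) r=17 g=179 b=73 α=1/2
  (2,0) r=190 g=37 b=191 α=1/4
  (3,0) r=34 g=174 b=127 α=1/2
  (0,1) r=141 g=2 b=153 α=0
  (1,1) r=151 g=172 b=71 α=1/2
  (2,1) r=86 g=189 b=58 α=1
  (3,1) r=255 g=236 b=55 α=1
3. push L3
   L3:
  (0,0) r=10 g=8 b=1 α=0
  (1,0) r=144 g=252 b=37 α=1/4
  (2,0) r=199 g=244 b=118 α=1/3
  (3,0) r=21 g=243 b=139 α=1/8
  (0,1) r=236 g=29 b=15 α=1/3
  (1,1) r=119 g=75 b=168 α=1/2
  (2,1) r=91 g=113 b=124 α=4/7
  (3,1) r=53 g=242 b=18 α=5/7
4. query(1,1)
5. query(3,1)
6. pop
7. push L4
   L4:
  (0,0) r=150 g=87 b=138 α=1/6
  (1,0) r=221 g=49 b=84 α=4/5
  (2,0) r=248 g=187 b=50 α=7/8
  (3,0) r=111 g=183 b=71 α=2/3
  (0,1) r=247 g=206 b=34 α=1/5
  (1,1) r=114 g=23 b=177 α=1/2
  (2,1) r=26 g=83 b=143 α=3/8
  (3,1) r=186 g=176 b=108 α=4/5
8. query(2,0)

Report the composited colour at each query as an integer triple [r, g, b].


query (1,1) [L1,L2,L3] — begin 0,0,0
after L1 α=1: [246, 200, 210]
after L2 α=1/2: [397/2, 186, 281/2]
after L3 α=1/2: [635/4, 261/2, 617/4]
rounded: [159, 130, 154]

(3,1) stack=L1,L2,L3; from [0,0,0]:
after L1 α=1/3: [64, 19, 12]
after L2 α=1: [255, 236, 55]
after L3 α=5/7: [775/7, 1682/7, 200/7]
→ [111, 240, 29]

at x=2,y=0 over L1,L2,L4:
+L1 (α=1/6) → [133/6, 11, 103/3]
+L2 (α=1/4) → [513/8, 35/2, 147/2]
+L4 (α=7/8) → [14401/64, 2653/16, 847/16]
= [225, 166, 53]


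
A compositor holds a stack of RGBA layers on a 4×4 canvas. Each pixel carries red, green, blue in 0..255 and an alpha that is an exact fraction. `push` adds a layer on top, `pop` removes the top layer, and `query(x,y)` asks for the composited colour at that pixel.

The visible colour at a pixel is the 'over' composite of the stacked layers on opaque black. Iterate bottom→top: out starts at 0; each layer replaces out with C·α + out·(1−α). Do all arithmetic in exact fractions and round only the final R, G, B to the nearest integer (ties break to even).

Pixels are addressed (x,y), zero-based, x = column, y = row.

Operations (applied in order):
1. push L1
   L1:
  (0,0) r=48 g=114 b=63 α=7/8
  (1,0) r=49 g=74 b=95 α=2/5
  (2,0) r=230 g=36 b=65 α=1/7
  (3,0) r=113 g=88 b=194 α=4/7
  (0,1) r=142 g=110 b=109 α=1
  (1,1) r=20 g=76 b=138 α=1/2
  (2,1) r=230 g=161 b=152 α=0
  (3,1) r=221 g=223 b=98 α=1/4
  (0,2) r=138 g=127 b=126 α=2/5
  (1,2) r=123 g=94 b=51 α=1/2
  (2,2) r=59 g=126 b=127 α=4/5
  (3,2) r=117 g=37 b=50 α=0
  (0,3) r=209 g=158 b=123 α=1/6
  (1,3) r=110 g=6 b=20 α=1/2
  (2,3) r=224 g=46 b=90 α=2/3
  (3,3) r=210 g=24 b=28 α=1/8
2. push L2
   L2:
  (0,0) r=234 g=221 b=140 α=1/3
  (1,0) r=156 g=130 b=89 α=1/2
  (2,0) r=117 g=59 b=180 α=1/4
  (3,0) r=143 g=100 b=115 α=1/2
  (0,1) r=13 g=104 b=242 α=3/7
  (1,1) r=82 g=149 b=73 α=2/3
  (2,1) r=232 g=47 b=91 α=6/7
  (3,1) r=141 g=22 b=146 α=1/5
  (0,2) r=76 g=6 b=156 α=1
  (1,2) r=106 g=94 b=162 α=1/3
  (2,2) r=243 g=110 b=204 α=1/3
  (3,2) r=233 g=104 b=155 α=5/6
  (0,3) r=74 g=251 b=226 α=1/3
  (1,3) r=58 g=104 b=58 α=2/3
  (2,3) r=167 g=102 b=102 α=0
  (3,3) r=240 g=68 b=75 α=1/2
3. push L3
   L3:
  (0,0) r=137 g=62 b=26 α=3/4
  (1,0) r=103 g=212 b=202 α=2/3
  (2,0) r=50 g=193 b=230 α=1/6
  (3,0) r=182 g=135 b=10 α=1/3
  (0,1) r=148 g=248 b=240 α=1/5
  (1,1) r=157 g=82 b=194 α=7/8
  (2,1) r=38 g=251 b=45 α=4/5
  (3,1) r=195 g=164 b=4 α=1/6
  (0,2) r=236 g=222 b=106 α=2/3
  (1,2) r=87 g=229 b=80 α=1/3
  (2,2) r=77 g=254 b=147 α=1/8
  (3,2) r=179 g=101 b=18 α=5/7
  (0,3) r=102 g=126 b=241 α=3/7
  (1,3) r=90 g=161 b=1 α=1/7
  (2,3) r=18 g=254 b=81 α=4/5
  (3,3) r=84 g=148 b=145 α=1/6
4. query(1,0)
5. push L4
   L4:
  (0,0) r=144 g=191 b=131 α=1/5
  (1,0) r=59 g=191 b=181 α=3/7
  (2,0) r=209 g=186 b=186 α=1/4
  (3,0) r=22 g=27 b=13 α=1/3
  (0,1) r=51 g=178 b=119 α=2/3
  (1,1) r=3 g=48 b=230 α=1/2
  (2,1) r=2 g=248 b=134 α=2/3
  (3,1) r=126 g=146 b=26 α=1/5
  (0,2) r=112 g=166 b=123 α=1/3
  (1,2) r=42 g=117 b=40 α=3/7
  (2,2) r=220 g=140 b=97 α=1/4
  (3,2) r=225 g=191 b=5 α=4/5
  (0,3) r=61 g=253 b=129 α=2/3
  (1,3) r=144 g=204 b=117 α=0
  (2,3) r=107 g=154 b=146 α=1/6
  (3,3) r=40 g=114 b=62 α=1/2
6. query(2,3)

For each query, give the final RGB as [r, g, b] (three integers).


(1,0) stack=L1,L2,L3; from [0,0,0]:
L1 α=2/5: [98/5, 148/5, 38]
L2 α=1/2: [439/5, 399/5, 127/2]
L3 α=2/3: [1469/15, 2519/15, 935/6]
rounded: [98, 168, 156]

(2,3) stack=L1,L2,L3,L4; from [0,0,0]:
L1 α=2/3: [448/3, 92/3, 60]
L2 α=0: [448/3, 92/3, 60]
L3 α=4/5: [664/15, 628/3, 384/5]
L4 α=1/6: [985/18, 1801/9, 265/3]
= [55, 200, 88]


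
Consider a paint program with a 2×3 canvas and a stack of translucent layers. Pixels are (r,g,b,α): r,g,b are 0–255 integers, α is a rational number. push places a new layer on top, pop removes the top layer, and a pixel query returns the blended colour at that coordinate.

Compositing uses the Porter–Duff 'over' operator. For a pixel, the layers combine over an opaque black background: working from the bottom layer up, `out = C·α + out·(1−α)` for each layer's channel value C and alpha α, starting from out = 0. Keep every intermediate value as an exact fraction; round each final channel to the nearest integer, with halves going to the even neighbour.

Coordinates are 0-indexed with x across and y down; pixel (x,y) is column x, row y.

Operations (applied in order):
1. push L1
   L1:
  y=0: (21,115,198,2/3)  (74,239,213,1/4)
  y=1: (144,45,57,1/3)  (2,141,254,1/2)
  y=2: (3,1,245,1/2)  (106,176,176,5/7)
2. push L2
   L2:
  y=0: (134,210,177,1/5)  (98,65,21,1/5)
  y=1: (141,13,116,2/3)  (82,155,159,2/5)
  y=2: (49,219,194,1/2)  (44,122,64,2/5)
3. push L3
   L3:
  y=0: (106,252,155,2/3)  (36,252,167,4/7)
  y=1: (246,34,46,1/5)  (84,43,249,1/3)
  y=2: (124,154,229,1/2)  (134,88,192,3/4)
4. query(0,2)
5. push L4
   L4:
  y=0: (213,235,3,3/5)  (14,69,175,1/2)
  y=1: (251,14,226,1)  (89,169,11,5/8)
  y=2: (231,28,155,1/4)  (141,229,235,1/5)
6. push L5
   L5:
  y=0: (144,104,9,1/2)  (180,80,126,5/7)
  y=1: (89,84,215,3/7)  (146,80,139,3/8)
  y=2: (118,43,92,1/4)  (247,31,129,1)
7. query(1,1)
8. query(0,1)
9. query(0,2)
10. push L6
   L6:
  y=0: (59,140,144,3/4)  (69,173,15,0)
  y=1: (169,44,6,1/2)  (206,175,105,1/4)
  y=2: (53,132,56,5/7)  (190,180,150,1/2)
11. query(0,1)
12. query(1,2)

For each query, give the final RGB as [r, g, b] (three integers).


(0,2) stack=L1,L2,L3; from [0,0,0]:
L1 α=1/2: [3/2, 1/2, 245/2]
L2 α=1/2: [101/4, 439/4, 633/4]
L3 α=1/2: [597/8, 1055/8, 1549/8]
= [75, 132, 194]

at x=1,y=1 over L1,L2,L3,L4,L5:
+L1 (α=1/2) → [1, 141/2, 127]
+L2 (α=2/5) → [167/5, 1043/10, 699/5]
+L3 (α=1/3) → [754/15, 1258/15, 881/5]
+L4 (α=5/8) → [2979/40, 5483/40, 1459/20]
+L5 (α=3/8) → [6483/64, 7403/64, 3127/32]
= [101, 116, 98]

query (0,1) [L1,L2,L3,L4,L5] — begin 0,0,0
after L1 α=1/3: [48, 15, 19]
after L2 α=2/3: [110, 41/3, 251/3]
after L3 α=1/5: [686/5, 266/15, 1142/15]
after L4 α=1: [251, 14, 226]
after L5 α=3/7: [1271/7, 44, 1549/7]
= [182, 44, 221]

(0,2) stack=L1,L2,L3,L4,L5; from [0,0,0]:
L1 α=1/2: [3/2, 1/2, 245/2]
L2 α=1/2: [101/4, 439/4, 633/4]
L3 α=1/2: [597/8, 1055/8, 1549/8]
L4 α=1/4: [3639/32, 3389/32, 5887/32]
L5 α=1/4: [14693/128, 11543/128, 20605/128]
= [115, 90, 161]

at x=0,y=1 over L1,L2,L3,L4,L5,L6:
L1 α=1/3: [48, 15, 19]
L2 α=2/3: [110, 41/3, 251/3]
L3 α=1/5: [686/5, 266/15, 1142/15]
L4 α=1: [251, 14, 226]
L5 α=3/7: [1271/7, 44, 1549/7]
L6 α=1/2: [1227/7, 44, 1591/14]
→ [175, 44, 114]

query (1,2) [L1,L2,L3,L4,L5,L6] — begin 0,0,0
L1 α=5/7: [530/7, 880/7, 880/7]
L2 α=2/5: [2206/35, 4348/35, 3536/35]
L3 α=3/4: [4069/35, 3397/35, 5924/35]
L4 α=1/5: [21211/175, 21603/175, 31921/175]
L5 α=1: [247, 31, 129]
L6 α=1/2: [437/2, 211/2, 279/2]
= [218, 106, 140]
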